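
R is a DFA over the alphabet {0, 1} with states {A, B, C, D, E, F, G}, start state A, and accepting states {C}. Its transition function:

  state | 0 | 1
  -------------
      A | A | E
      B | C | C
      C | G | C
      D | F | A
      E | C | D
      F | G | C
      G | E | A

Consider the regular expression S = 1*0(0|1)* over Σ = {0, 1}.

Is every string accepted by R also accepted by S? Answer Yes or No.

Yes

Converting the expression S to a DFA (subset construction, then merging equivalent states) gives the minimal DFA with states {s0, s1}, start state s0, accepting states {s1} and transitions s0: 0→s1, 1→s0; s1: 0→s1, 1→s1.
Exploring the product automaton R × S from the start pair (A, s0), following both machines on each input symbol, reaches 9 state pairs: (A, s0), (A, s1), (E, s0), (E, s1), (C, s1), (D, s0), (D, s1), (G, s1), (F, s1).
R accepts in {C} and S accepts in {s1}. The reachable pairs whose R-component is accepting are (C, s1); in each of them the S-component is accepting too, so the product for L(R) \ L(S) (R-component accepting, S-component rejecting) has no reachable accepting pair and the difference is empty.
Hence every string in L(R) is also in L(S).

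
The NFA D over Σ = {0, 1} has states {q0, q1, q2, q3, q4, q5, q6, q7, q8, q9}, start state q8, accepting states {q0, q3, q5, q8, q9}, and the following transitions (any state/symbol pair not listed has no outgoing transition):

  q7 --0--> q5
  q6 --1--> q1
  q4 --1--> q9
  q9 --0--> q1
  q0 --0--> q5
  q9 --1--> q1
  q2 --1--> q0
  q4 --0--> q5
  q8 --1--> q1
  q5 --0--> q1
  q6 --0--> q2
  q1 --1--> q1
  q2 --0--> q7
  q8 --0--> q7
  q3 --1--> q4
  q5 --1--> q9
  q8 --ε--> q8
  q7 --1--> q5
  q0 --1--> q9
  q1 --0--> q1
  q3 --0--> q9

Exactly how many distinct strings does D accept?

5

The useful subgraph on states {q5, q7, q8, q9} is acyclic, so L(D) is finite; the longest accepting path visits 4 useful states, giving maximum string length 3.
Counting accepting paths from q8 by length: 1 of length 0, 2 of length 2, 2 of length 3. Total 5.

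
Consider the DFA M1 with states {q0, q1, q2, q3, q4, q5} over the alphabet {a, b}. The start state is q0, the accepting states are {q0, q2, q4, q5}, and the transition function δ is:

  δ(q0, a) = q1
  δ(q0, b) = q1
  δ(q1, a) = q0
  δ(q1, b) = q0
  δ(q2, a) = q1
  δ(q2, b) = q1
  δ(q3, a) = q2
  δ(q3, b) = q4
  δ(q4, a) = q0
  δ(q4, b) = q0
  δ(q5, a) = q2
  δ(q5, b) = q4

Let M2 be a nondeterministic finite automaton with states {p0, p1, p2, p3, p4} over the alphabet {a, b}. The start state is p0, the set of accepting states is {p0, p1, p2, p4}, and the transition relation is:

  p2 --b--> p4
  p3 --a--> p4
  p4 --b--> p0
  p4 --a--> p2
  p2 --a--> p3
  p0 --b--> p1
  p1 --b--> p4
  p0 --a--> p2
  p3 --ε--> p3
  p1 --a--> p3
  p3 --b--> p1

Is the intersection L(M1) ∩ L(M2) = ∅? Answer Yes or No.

The empty string ε is accepted by both M1 and M2.
Hence L(M1) ∩ L(M2) ≠ ∅.

No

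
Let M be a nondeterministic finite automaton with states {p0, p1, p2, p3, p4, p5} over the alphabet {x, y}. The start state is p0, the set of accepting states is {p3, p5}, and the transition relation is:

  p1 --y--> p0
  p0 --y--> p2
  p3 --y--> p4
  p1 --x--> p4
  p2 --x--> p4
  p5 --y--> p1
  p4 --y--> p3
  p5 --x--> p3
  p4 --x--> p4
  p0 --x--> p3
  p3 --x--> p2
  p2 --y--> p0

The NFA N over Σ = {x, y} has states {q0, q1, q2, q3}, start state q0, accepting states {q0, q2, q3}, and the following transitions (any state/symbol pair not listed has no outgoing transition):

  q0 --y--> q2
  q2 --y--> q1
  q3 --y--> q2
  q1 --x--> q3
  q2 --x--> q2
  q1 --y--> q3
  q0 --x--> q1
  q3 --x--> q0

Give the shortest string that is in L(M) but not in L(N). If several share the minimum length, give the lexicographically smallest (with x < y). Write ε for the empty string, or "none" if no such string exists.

The string x is accepted by M but not by N.
No shorter string lies in the difference, and x is the lexicographically first length-1 string in L(M) \ L(N).

x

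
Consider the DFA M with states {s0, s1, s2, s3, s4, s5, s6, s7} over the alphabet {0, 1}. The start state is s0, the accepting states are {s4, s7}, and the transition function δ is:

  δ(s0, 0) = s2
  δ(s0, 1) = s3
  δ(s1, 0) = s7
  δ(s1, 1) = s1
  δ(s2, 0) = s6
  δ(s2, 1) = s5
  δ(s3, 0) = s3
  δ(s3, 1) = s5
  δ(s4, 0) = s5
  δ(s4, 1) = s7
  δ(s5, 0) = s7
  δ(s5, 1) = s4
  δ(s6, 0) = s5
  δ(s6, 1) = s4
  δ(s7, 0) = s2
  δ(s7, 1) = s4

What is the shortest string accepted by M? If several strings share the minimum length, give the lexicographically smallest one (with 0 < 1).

A breadth-first search from s0 reaches an accepting state first via the path s0 → s2 → s6 → s4 on input 001.
No string of length < 3 is accepted (BFS exhausts all shorter strings without reaching an accepting state), and 001 is the lexicographically least accepting string of length 3.

001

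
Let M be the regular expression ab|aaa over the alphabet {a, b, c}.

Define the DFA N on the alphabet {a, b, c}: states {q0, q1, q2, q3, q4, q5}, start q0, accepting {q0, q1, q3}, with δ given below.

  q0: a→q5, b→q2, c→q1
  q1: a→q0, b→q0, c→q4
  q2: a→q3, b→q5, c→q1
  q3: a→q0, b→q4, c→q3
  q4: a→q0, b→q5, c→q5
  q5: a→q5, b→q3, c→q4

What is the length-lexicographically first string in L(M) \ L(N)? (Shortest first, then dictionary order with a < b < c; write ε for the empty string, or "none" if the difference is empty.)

The string aaa is accepted by M but not by N.
No shorter string lies in the difference, and aaa is the lexicographically first length-3 string in L(M) \ L(N).

aaa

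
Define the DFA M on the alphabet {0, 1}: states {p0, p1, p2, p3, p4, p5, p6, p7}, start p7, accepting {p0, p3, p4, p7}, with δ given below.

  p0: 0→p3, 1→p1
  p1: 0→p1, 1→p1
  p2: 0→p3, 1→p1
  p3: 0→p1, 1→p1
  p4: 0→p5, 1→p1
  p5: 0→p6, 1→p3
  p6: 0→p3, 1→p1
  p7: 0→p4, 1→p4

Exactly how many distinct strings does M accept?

7

The useful subgraph on states {p3, p4, p5, p6, p7} is acyclic, so L(M) is finite; the longest accepting path visits 5 useful states, giving maximum string length 4.
Counting accepting paths from p7 by length: 1 of length 0, 2 of length 1, 2 of length 3, 2 of length 4. Total 7.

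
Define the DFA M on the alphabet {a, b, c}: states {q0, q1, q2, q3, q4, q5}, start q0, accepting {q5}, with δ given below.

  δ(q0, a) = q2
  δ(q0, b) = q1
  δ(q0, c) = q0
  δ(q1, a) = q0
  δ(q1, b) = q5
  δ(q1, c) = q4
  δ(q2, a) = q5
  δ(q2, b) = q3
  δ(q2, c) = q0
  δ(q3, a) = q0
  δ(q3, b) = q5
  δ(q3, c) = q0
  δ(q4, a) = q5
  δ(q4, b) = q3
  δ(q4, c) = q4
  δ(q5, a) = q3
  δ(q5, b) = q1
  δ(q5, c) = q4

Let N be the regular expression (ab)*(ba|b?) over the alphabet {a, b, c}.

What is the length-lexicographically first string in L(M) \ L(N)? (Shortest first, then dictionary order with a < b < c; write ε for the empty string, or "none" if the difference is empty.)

The string aa is accepted by M but not by N.
No shorter string lies in the difference, and aa is the lexicographically first length-2 string in L(M) \ L(N).

aa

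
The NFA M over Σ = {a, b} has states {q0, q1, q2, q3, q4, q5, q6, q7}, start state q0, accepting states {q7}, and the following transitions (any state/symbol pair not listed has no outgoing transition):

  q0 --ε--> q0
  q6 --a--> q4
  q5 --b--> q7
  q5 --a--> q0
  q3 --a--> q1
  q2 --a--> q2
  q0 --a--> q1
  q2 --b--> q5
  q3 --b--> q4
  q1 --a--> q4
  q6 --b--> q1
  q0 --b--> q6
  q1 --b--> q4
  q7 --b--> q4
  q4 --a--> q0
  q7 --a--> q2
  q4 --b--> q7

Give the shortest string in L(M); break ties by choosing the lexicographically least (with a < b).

aab

A breadth-first search from q0 reaches an accepting state first via the path q0 → q1 → q4 → q7 on input aab.
No string of length < 3 is accepted (BFS exhausts all shorter strings without reaching an accepting state), and aab is the lexicographically least accepting string of length 3.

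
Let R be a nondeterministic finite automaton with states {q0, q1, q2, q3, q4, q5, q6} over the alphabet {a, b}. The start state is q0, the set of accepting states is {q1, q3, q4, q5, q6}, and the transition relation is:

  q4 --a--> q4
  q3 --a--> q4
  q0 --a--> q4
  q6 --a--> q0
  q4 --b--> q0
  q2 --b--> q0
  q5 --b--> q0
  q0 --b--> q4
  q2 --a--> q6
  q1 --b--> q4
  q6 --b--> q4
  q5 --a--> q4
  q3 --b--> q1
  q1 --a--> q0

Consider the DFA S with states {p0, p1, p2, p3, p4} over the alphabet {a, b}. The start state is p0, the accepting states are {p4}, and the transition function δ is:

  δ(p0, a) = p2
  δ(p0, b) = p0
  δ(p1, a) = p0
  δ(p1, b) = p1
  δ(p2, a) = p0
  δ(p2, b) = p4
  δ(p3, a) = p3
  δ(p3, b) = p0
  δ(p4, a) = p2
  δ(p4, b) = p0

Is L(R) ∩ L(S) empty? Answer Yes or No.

Exploring the product automaton R × S from the start pair (q0, p0), following both machines on each input symbol, reaches 4 state pairs: (q0, p0), (q4, p2), (q4, p0), (q0, p4).
R accepts in {q1, q3, q4, q5, q6} and S accepts in {p4}; no reachable pair has both components accepting, so no string drives both machines to acceptance simultaneously and L(R) ∩ L(S) = ∅.
So no string is accepted by both, and the intersection is empty.

Yes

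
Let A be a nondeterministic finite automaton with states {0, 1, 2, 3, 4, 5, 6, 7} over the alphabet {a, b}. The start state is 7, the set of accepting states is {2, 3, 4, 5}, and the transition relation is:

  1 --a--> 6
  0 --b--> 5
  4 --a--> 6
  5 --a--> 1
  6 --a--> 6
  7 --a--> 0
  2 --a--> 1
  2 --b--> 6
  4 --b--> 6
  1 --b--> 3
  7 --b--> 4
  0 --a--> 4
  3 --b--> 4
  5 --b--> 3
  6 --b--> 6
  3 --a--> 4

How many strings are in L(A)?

The useful subgraph on states {0, 1, 3, 4, 5, 7} is acyclic, so L(A) is finite; the longest accepting path visits 6 useful states, giving maximum string length 5.
Counting accepting paths from 7 by length: 1 of length 1, 2 of length 2, 1 of length 3, 3 of length 4, 2 of length 5. Total 9.

9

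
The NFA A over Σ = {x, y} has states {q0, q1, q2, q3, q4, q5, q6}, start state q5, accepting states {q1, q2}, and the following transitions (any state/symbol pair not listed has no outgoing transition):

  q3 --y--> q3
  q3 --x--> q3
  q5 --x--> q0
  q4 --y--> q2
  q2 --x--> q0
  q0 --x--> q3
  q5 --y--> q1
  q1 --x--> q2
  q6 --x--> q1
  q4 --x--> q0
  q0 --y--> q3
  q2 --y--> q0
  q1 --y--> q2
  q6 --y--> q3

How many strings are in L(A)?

3

The useful subgraph on states {q1, q2, q5} is acyclic, so L(A) is finite; the longest accepting path visits 3 useful states, giving maximum string length 2.
Counting accepting paths from q5 by length: 1 of length 1, 2 of length 2. Total 3.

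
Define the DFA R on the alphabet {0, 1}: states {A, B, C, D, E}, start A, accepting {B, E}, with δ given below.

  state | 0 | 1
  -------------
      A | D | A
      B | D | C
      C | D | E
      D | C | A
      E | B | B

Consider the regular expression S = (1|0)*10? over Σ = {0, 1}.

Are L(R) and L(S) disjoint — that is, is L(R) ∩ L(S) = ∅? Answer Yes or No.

No

The string 001 is accepted by both R and S.
Hence L(R) ∩ L(S) ≠ ∅.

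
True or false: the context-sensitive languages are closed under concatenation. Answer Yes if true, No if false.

With disjoint nonterminals (and terminals first replaced by fresh nonterminal copies so contexts cannot straddle the boundary), S → S₁S₂ added to two noncontracting grammars is noncontracting and generates L₁L₂; equivalently an LBA guesses the split point and checks each part in place.
So the context-sensitive languages are closed under concatenation.

Yes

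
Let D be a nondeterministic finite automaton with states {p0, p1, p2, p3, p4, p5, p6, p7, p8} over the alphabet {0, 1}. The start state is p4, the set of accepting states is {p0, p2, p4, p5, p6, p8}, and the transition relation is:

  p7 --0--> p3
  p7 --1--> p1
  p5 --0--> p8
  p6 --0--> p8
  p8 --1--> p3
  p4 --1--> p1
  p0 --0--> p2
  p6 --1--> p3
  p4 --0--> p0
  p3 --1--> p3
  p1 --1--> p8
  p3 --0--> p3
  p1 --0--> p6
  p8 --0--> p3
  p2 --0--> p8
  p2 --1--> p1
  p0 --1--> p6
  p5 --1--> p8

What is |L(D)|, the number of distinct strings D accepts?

12

The useful subgraph on states {p0, p1, p2, p4, p6, p8} is acyclic, so L(D) is finite; the longest accepting path visits 6 useful states, giving maximum string length 5.
Counting accepting paths from p4 by length: 1 of length 0, 1 of length 1, 4 of length 2, 3 of length 3, 2 of length 4, 1 of length 5. Total 12.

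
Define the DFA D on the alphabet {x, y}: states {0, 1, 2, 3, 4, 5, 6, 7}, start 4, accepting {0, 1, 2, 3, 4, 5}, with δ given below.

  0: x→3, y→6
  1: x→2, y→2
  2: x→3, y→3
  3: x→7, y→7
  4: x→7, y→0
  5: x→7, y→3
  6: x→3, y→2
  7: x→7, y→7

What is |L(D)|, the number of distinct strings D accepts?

7

The useful subgraph on states {0, 2, 3, 4, 6} is acyclic, so L(D) is finite; the longest accepting path visits 5 useful states, giving maximum string length 4.
Counting accepting paths from 4 by length: 1 of length 0, 1 of length 1, 1 of length 2, 2 of length 3, 2 of length 4. Total 7.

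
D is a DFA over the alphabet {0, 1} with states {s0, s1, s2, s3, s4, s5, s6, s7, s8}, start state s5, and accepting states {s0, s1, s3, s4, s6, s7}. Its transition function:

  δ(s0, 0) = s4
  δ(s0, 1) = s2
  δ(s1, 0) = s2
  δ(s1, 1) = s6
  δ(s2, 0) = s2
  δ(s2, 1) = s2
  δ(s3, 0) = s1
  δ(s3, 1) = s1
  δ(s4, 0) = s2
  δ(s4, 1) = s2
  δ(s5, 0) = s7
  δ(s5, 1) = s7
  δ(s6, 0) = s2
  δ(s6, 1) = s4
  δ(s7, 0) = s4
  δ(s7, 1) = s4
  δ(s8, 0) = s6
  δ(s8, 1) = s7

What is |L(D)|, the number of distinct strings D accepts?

The useful subgraph on states {s4, s5, s7} is acyclic, so L(D) is finite; the longest accepting path visits 3 useful states, giving maximum string length 2.
Counting accepting paths from s5 by length: 2 of length 1, 4 of length 2. Total 6.

6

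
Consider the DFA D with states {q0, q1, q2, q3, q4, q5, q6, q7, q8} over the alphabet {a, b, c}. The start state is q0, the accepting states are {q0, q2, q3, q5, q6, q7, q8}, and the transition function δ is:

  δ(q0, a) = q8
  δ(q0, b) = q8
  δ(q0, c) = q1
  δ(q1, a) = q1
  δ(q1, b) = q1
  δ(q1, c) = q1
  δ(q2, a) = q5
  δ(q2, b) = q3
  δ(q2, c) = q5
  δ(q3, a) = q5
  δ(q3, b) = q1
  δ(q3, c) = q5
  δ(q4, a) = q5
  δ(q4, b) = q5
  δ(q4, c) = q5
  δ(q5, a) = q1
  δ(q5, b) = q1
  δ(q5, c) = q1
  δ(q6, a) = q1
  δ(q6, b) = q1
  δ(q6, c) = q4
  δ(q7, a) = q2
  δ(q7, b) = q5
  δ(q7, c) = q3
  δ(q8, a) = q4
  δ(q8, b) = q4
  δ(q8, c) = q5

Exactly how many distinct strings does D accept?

The useful subgraph on states {q0, q4, q5, q8} is acyclic, so L(D) is finite; the longest accepting path visits 4 useful states, giving maximum string length 3.
Counting accepting paths from q0 by length: 1 of length 0, 2 of length 1, 2 of length 2, 12 of length 3. Total 17.

17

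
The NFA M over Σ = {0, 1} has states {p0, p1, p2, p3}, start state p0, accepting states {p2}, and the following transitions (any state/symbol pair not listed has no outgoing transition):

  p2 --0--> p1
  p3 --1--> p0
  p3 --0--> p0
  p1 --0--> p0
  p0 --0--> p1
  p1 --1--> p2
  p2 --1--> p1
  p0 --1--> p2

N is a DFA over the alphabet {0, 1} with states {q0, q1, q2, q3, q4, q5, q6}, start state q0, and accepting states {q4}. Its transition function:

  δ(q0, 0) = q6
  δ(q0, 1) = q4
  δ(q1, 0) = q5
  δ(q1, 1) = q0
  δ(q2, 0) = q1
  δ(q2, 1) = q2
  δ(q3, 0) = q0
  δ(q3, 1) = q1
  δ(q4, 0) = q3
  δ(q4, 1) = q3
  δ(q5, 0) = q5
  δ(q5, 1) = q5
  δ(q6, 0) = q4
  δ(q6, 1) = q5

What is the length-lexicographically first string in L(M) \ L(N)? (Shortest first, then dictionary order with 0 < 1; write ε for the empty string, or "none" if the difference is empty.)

01

The string 01 is accepted by M but not by N.
No shorter string lies in the difference, and 01 is the lexicographically first length-2 string in L(M) \ L(N).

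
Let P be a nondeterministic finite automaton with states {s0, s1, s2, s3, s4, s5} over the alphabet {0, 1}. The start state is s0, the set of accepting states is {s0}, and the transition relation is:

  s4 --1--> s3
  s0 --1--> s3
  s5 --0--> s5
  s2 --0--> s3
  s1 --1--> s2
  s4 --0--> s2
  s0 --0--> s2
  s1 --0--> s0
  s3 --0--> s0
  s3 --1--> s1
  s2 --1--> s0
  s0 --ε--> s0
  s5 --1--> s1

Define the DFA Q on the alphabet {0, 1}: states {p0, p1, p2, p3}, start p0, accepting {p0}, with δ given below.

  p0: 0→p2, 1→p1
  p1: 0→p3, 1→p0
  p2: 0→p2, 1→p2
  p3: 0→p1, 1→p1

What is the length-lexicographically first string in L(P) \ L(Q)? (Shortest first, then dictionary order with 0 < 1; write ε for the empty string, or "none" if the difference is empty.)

The string 01 is accepted by P but not by Q.
No shorter string lies in the difference, and 01 is the lexicographically first length-2 string in L(P) \ L(Q).

01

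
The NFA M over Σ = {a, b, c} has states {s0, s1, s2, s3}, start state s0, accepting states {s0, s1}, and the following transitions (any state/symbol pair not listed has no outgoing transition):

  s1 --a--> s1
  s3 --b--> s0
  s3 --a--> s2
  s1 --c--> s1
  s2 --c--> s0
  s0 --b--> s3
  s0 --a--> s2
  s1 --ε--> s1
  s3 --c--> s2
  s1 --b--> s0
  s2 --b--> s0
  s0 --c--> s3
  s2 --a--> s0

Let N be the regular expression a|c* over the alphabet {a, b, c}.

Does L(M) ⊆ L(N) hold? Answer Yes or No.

The string aa is in L(M) but not in L(N).
So L(M) ⊄ L(N).

No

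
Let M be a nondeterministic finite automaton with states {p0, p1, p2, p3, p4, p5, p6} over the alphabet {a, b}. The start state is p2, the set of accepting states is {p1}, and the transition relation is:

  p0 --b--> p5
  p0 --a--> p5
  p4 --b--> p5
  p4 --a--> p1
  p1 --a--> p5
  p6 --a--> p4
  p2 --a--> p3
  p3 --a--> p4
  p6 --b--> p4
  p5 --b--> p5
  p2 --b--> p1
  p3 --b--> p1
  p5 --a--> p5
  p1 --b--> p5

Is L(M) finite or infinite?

finite

The useful states (reachable from p2 and able to reach an accepting state) are {p1, p2, p3, p4}.
Restricted to these states the transition graph has no cycle, so every accepting path has bounded length and L is finite.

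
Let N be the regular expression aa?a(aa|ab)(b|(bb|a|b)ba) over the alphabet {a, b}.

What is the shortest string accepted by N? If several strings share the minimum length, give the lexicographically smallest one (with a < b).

aaaab

By inspection of the expression, no string of length less than 5 matches, and aaaab is the lexicographically first match of length 5.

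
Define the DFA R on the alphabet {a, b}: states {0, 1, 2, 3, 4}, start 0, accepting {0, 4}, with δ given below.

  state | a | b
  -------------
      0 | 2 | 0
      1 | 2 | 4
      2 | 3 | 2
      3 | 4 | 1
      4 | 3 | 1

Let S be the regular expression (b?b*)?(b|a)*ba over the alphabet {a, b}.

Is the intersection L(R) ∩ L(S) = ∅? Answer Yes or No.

Converting the expression S to a DFA (subset construction, then merging equivalent states) gives the minimal DFA with states {s0, s1, s2}, start state s0, accepting states {s2} and transitions s0: a→s0, b→s1; s1: a→s2, b→s1; s2: a→s0, b→s1.
Exploring the product automaton R × S from the start pair (0, s0), following both machines on each input symbol, reaches 10 state pairs: (0, s0), (2, s0), (0, s1), (3, s0), (2, s1), (2, s2), (4, s0), (1, s1), (3, s2), (4, s1).
R accepts in {0, 4} and S accepts in {s2}; no reachable pair has both components accepting, so no string drives both machines to acceptance simultaneously and L(R) ∩ L(S) = ∅.
So no string is accepted by both, and the intersection is empty.

Yes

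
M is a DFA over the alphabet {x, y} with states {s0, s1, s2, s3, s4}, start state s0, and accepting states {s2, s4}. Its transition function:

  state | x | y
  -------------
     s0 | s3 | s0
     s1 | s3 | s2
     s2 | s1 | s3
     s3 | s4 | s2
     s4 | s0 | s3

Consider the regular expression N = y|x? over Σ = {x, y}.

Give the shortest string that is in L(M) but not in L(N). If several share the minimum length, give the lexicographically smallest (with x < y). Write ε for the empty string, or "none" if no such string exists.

The string xx is accepted by M but not by N.
No shorter string lies in the difference, and xx is the lexicographically first length-2 string in L(M) \ L(N).

xx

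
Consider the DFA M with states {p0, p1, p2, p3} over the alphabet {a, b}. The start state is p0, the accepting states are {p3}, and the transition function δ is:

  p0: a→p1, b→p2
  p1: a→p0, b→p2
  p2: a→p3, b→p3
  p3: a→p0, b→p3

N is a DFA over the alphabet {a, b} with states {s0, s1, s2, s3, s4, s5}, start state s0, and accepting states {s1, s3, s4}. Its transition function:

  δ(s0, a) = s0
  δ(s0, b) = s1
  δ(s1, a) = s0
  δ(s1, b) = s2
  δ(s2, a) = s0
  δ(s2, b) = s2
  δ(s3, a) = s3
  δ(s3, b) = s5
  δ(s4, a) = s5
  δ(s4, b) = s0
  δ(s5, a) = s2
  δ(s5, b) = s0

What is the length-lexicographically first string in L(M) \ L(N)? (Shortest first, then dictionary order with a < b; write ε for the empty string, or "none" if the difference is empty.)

ba

The string ba is accepted by M but not by N.
No shorter string lies in the difference, and ba is the lexicographically first length-2 string in L(M) \ L(N).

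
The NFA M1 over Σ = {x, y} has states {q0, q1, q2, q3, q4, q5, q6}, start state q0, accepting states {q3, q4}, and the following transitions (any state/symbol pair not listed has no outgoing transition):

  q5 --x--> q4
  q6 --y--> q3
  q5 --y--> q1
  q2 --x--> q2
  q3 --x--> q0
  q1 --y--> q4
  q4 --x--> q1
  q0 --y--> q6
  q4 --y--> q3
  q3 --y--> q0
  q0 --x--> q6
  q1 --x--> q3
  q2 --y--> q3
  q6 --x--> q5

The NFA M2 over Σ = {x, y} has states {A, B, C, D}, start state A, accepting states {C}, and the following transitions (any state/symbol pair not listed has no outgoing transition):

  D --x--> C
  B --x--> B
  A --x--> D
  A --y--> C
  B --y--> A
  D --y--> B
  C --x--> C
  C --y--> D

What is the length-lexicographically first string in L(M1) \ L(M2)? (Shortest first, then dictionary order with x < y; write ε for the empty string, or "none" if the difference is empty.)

The string xy is accepted by M1 but not by M2.
No shorter string lies in the difference, and xy is the lexicographically first length-2 string in L(M1) \ L(M2).

xy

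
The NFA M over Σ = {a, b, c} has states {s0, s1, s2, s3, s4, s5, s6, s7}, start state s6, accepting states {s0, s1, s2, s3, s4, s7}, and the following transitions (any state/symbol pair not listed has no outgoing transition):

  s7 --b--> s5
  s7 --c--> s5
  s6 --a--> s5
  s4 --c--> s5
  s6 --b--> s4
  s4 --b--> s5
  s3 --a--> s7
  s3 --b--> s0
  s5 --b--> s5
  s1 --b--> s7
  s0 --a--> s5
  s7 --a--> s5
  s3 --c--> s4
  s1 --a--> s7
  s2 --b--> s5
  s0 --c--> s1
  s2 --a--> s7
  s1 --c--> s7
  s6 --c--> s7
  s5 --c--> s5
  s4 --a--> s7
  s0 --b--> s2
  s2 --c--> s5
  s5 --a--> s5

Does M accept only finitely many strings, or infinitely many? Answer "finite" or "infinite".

finite

The useful states (reachable from s6 and able to reach an accepting state) are {s4, s6, s7}.
Restricted to these states the transition graph has no cycle, so every accepting path has bounded length and L is finite.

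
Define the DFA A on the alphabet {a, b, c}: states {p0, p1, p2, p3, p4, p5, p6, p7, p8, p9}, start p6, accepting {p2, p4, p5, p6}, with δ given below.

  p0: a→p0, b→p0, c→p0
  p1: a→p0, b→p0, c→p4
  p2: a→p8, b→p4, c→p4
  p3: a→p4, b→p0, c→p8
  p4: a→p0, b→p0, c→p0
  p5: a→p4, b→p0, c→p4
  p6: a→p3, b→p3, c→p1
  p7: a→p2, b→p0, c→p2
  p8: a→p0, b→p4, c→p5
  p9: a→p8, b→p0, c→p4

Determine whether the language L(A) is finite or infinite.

The useful states (reachable from p6 and able to reach an accepting state) are {p1, p3, p4, p5, p6, p8}.
Restricted to these states the transition graph has no cycle, so every accepting path has bounded length and L is finite.

finite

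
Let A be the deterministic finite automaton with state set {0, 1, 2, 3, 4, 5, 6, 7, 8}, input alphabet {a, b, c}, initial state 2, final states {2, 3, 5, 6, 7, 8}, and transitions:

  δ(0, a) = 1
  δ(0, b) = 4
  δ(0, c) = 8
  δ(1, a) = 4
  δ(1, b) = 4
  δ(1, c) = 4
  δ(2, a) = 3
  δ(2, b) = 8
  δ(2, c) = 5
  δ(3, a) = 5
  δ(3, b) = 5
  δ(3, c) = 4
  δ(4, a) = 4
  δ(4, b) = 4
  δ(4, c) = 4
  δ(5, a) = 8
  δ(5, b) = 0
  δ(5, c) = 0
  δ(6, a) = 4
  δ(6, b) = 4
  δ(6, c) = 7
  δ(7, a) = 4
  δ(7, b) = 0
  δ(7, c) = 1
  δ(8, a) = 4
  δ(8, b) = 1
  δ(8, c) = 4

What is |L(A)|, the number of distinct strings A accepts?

The useful subgraph on states {0, 2, 3, 5, 8} is acyclic, so L(A) is finite; the longest accepting path visits 5 useful states, giving maximum string length 4.
Counting accepting paths from 2 by length: 1 of length 0, 3 of length 1, 3 of length 2, 4 of length 3, 4 of length 4. Total 15.

15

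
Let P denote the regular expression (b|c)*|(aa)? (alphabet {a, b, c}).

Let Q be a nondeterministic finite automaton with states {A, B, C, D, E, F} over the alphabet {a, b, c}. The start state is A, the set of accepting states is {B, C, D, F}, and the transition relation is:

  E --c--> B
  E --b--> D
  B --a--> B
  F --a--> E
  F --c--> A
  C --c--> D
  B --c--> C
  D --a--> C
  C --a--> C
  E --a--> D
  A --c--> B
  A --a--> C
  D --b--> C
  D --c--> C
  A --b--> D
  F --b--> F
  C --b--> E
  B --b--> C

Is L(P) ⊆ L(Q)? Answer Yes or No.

No

The empty string ε is in L(P) but not in L(Q).
So L(P) ⊄ L(Q).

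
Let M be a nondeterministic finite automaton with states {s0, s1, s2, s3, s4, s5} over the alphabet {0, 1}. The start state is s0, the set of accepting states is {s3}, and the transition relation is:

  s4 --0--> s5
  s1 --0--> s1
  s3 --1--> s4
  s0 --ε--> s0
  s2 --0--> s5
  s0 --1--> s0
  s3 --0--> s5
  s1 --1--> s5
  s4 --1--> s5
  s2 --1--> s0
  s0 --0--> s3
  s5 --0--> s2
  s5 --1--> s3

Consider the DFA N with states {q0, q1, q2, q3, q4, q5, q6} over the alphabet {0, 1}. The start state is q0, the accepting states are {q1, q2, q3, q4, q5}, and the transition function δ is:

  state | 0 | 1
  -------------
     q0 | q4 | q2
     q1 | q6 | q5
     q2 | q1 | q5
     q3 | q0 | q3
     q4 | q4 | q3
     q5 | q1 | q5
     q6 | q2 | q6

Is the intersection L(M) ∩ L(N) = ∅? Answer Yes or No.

No

The string 0 is accepted by both M and N.
Hence L(M) ∩ L(N) ≠ ∅.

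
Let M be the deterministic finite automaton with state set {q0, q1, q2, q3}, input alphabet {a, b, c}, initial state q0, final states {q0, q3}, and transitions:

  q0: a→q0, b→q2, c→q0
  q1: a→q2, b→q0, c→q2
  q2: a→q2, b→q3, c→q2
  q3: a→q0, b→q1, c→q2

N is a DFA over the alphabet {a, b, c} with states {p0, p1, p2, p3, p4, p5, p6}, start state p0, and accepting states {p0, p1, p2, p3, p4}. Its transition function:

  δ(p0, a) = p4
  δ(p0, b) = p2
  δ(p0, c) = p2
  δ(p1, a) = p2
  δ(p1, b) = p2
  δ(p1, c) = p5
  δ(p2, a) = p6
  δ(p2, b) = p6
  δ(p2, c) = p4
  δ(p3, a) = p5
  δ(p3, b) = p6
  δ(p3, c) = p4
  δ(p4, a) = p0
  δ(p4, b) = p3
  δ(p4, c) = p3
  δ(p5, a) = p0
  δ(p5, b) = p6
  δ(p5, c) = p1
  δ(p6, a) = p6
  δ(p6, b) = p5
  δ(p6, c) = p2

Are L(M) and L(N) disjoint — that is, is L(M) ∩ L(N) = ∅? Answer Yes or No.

The empty string ε is accepted by both M and N.
Hence L(M) ∩ L(N) ≠ ∅.

No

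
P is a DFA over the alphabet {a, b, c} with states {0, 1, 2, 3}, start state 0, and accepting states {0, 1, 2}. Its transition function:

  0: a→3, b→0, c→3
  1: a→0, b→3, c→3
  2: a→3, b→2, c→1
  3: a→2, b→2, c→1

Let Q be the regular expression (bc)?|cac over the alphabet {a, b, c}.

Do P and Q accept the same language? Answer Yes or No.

The string b is accepted by P but rejected by Q.
So L(P) ≠ L(Q).

No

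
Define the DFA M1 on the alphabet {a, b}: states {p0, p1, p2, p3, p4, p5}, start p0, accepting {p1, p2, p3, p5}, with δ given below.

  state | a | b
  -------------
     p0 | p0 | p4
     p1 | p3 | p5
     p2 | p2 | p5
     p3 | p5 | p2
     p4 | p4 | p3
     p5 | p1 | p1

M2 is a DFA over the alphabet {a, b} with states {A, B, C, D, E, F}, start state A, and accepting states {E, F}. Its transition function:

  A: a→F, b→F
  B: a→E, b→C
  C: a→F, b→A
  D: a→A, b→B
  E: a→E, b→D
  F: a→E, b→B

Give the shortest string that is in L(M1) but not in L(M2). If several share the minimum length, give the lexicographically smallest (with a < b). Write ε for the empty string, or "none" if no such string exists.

The string bb is accepted by M1 but not by M2.
No shorter string lies in the difference, and bb is the lexicographically first length-2 string in L(M1) \ L(M2).

bb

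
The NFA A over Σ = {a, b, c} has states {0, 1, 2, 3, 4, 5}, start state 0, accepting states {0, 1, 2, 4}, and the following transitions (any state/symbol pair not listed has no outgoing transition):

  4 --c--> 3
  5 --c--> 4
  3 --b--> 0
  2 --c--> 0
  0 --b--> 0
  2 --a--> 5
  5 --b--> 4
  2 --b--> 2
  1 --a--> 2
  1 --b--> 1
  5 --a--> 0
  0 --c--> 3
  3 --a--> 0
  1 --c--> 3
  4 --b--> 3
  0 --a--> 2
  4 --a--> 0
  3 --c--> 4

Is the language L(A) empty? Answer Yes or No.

No

The empty string ε is accepted: the run 0 ends in the accepting state 0.
Since at least one string is accepted, L(A) is not empty.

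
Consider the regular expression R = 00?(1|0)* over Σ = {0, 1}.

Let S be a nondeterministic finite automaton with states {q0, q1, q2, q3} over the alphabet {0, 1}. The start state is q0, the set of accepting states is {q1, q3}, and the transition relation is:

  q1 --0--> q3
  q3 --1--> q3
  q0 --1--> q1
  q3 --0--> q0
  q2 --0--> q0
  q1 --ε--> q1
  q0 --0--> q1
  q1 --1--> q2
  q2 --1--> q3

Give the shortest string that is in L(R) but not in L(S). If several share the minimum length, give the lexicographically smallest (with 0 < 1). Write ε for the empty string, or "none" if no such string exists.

The string 01 is accepted by R but not by S.
No shorter string lies in the difference, and 01 is the lexicographically first length-2 string in L(R) \ L(S).

01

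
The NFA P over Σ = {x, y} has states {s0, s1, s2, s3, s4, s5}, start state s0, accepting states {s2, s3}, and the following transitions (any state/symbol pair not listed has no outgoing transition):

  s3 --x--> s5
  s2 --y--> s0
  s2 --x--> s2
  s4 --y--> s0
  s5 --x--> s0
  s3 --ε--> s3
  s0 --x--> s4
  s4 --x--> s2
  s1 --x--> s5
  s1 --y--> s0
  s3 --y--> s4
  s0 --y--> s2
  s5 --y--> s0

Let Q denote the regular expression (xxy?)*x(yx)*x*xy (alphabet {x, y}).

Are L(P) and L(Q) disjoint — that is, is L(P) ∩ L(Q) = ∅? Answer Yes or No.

Yes

Converting the expression Q to a DFA (subset construction, then merging equivalent states) gives the minimal DFA with states {q0, q1, q2, q3, q4, q5, q6, q7, q8, q9, q10}, start state q0, accepting states {q6, q8, q10} and transitions q0: x→q1, y→q2; q1: x→q3, y→q4; q2: x→q2, y→q2; q3: x→q5, y→q6; q4: x→q7, y→q2; q5: x→q3, y→q8; q6: x→q1, y→q2; q7: x→q9, y→q4; q8: x→q7, y→q2; q9: x→q9, y→q10; q10: x→q2, y→q2.
Exploring the product automaton P × Q from the start pair (s0, q0), following both machines on each input symbol, reaches 13 state pairs: (s0, q0), (s4, q1), (s2, q2), (s2, q3), (s0, q4), (s0, q2), (s2, q5), (s0, q6), (s4, q7), (s4, q2), (s0, q8), (s2, q9), (s0, q10).
P accepts in {s2, s3} and Q accepts in {q6, q8, q10}; no reachable pair has both components accepting, so no string drives both machines to acceptance simultaneously and L(P) ∩ L(Q) = ∅.
So no string is accepted by both, and the intersection is empty.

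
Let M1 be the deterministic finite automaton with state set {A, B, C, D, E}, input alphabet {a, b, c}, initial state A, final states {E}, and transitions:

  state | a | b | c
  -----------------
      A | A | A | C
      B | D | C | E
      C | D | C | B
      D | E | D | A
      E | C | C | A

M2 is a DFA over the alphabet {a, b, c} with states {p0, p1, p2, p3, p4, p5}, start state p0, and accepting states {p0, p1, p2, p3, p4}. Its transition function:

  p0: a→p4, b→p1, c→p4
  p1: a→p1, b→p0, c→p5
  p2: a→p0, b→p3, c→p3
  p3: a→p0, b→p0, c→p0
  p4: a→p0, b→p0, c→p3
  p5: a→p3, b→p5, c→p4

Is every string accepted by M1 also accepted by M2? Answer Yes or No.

Yes

Exploring the product automaton M1 × M2 from the start pair (A, p0), following both machines on each input symbol, reaches 22 state pairs: (A, p0), (A, p4), (A, p1), (C, p4), (C, p3), (C, p5), (D, p0), (C, p0), (B, p3), (B, p0), (D, p3), (B, p4), (E, p4), (D, p1), (D, p4), (C, p1), (E, p0), (E, p3), (A, p3), (E, p1), (A, p5), (B, p5).
M1 accepts in {E} and M2 accepts in {p0, p1, p2, p3, p4}. The reachable pairs whose M1-component is accepting are (E, p4), (E, p0), (E, p3), (E, p1); in each of them the M2-component is accepting too, so the product for L(M1) \ L(M2) (M1-component accepting, M2-component rejecting) has no reachable accepting pair and the difference is empty.
Hence every string in L(M1) is also in L(M2).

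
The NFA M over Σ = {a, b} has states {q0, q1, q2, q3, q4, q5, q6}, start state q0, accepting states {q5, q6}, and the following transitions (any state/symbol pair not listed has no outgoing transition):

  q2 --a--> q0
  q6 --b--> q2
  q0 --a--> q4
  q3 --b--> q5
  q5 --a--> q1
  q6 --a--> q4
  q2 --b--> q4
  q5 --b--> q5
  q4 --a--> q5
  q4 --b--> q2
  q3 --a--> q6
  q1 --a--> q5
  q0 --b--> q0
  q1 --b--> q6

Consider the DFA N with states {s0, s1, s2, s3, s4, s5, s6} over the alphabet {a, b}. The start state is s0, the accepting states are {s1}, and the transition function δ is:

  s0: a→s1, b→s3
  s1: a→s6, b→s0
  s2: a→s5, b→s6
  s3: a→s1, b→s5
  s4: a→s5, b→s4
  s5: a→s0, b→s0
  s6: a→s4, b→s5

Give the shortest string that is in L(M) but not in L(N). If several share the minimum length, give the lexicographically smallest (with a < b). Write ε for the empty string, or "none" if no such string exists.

aa

The string aa is accepted by M but not by N.
No shorter string lies in the difference, and aa is the lexicographically first length-2 string in L(M) \ L(N).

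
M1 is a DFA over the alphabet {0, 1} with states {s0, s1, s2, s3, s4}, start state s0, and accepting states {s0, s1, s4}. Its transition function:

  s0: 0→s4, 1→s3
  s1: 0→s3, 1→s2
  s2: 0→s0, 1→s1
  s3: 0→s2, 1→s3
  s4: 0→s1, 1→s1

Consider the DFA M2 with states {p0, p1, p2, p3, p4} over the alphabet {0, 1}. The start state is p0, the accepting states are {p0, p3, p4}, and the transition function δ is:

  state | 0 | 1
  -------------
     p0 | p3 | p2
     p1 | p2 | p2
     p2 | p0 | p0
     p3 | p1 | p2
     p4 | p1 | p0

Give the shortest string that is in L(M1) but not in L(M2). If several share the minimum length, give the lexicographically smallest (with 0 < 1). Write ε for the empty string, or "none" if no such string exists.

The string 00 is accepted by M1 but not by M2.
No shorter string lies in the difference, and 00 is the lexicographically first length-2 string in L(M1) \ L(M2).

00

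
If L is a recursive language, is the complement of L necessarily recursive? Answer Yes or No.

Run the decider for L and flip its answer; since the decider halts on every input, this decides the complement.
So the recursive languages are closed under complement.

Yes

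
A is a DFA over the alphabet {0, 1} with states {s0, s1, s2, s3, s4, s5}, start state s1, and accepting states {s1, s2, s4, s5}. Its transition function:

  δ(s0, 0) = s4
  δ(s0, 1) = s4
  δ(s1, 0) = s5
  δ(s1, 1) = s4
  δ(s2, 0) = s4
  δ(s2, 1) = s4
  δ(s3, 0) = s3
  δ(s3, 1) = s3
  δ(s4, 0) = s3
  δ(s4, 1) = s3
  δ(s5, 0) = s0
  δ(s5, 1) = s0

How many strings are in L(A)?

7

The useful subgraph on states {s0, s1, s4, s5} is acyclic, so L(A) is finite; the longest accepting path visits 4 useful states, giving maximum string length 3.
Counting accepting paths from s1 by length: 1 of length 0, 2 of length 1, 4 of length 3. Total 7.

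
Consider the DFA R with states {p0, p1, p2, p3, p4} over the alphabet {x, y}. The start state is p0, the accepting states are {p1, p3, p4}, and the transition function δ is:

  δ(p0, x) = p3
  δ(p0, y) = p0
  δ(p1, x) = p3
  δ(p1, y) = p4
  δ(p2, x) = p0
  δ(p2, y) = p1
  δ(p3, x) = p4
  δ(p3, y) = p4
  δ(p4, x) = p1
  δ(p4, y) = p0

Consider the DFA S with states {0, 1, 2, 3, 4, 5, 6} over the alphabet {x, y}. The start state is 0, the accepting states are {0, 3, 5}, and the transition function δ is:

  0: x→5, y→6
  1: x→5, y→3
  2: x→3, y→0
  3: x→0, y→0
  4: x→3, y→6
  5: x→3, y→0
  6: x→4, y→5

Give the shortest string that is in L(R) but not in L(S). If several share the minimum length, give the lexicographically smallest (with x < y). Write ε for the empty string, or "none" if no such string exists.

The string yx is accepted by R but not by S.
No shorter string lies in the difference, and yx is the lexicographically first length-2 string in L(R) \ L(S).

yx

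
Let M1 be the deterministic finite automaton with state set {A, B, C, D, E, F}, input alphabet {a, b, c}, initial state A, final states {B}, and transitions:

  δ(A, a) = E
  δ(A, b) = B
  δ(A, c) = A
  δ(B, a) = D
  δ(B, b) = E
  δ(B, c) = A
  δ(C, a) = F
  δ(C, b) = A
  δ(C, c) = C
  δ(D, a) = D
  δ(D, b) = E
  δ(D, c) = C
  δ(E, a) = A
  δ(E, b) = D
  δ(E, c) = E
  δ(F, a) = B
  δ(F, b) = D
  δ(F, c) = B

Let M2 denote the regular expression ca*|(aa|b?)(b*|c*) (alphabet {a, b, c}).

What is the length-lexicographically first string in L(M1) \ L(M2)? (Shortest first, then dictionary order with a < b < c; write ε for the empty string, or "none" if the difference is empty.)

cb

The string cb is accepted by M1 but not by M2.
No shorter string lies in the difference, and cb is the lexicographically first length-2 string in L(M1) \ L(M2).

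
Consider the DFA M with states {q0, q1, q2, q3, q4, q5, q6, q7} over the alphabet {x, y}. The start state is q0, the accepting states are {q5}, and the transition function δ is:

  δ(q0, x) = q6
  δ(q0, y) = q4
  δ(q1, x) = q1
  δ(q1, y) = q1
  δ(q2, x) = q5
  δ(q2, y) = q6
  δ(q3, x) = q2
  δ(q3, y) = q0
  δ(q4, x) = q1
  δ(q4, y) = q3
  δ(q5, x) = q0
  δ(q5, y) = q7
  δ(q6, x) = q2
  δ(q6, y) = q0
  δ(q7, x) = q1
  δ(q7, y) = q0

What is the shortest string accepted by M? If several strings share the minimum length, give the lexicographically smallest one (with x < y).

A breadth-first search from q0 reaches an accepting state first via the path q0 → q6 → q2 → q5 on input xxx.
No string of length < 3 is accepted (BFS exhausts all shorter strings without reaching an accepting state), and xxx is the lexicographically least accepting string of length 3.

xxx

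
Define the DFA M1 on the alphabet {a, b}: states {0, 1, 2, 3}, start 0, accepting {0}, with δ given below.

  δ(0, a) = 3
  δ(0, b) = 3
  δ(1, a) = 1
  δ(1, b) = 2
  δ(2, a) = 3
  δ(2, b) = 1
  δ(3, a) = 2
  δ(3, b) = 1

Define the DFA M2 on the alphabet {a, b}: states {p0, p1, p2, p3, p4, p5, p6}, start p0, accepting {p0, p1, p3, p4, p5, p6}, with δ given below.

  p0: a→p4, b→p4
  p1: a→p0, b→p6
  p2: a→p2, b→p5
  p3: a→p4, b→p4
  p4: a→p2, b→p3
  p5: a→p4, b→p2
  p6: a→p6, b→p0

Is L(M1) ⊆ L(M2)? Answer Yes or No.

Exploring the product automaton M1 × M2 from the start pair (0, p0), following both machines on each input symbol, reaches 11 state pairs: (0, p0), (3, p4), (2, p2), (1, p3), (3, p2), (1, p5), (1, p4), (2, p4), (1, p2), (2, p3), (2, p5).
M1 accepts in {0} and M2 accepts in {p0, p1, p3, p4, p5, p6}. The reachable pairs whose M1-component is accepting are (0, p0); in each of them the M2-component is accepting too, so the product for L(M1) \ L(M2) (M1-component accepting, M2-component rejecting) has no reachable accepting pair and the difference is empty.
Hence every string in L(M1) is also in L(M2).

Yes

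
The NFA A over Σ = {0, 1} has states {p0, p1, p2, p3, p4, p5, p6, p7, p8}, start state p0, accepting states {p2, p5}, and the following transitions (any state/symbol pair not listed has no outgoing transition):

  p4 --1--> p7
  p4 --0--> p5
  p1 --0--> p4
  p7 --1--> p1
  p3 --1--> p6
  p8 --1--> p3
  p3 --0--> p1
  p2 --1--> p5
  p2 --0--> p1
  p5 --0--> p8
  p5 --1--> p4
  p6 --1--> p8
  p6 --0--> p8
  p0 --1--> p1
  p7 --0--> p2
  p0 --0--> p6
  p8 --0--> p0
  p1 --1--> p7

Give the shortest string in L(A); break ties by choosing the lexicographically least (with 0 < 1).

100

A breadth-first search from p0 reaches an accepting state first via the path p0 → p1 → p4 → p5 on input 100.
No string of length < 3 is accepted (BFS exhausts all shorter strings without reaching an accepting state), and 100 is the lexicographically least accepting string of length 3.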